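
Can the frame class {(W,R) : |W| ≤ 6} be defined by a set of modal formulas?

Modal frame validity is preserved under disjoint unions.
Any modal formula valid on each of 7 disjoint one-world frames is valid on their disjoint union (validity is preserved under disjoint unions). Each one-world frame has |W|=1≤6, but the union has |W|=7.
So no modal formula (or set of formulas) defines exactly the |W|≤6 frames.

No — not modally definable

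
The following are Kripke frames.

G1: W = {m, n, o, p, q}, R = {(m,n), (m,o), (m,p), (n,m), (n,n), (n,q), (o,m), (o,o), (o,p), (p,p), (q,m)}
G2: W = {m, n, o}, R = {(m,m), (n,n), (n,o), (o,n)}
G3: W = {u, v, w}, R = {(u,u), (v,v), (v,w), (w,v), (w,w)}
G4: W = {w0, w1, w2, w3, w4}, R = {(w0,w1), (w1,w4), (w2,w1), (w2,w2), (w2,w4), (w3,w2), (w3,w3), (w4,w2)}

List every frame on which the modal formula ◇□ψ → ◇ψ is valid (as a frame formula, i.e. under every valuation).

The schema corresponds to a generalized confluence (Geach) condition: ∀x ∀y (xRy → ∃w (yRw ∧ xRw)).
G1: fails — qRm but no w with mRw and qRw.
G2: satisfies the condition.
G3: satisfies the condition.
G4: fails — w0Rw1 but no w with w1Rw and w0Rw.

G2, G3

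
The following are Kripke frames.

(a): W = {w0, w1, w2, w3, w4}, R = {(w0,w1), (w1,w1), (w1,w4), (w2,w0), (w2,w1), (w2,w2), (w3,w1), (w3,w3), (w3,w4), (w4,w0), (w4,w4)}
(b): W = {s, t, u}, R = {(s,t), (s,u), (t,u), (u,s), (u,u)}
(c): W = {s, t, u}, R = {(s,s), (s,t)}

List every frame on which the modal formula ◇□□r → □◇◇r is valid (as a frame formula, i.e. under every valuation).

The schema corresponds to a generalized confluence (Geach) condition: ∀x ∀y ∀z ((xRy ∧ xRz) → ∃w (yR²w ∧ zR²w)).
(a): ✓.
(b): ✓.
(c): fails — sRs, sRt but no w with sR²w and tR²w.

(a), (b)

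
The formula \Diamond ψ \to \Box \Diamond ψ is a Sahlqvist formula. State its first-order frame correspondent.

The Euclidean property

This schema is the 5 axiom.
Its frame correspondent is the Euclidean property — \forall x \forall y \forall z (Rxy \wedge Rxz \to Ryz).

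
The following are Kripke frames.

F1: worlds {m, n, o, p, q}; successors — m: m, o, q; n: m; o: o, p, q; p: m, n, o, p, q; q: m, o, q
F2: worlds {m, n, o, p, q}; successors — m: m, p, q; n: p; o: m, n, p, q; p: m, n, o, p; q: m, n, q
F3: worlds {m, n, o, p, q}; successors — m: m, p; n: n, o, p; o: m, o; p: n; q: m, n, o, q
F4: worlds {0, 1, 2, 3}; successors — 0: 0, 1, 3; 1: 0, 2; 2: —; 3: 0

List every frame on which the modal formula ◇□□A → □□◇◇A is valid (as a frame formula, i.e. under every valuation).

Frame correspondent (Sahlqvist): ∀x ∀y ∀z ((xRy ∧ xR²z) → ∃w (yR²w ∧ zR²w)) — i.e. a generalized confluence (Geach) condition.
F1: satisfies the condition.
F2: satisfies the condition.
F3: satisfies the condition.
F4: fails — 0R0, 0R²2 but no w with 0R²w and 2R²w.

F1, F2, F3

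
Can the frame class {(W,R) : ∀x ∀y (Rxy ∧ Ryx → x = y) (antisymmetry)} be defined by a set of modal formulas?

Modal frame validity is preserved under surjective bounded morphisms.
The 6-cycle (worlds a,b,c,d,e,f with a→b→c→d→e→f→a) is antisymmetric. Sending even-indexed worlds to • and odd-indexed worlds to ∘ is a surjective bounded morphism onto the two-world frame with •↔∘, which is not antisymmetric.
So no modal formula (or set of formulas) defines exactly the antisymmetric frames.

Not modally definable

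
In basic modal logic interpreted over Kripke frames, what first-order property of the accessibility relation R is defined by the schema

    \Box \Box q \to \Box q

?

Suppose □□q→□q is valid. Take Rxy and set V(q)={w : xR²w}. Then □□q at x, so □q at x, so q at y, i.e. ∃z(Rxz∧Rzy).
The converse is a direct semantic check.
Frame condition: \forall x \forall y (Rxy \to \exists z (Rxz \wedge Rzy)).

Density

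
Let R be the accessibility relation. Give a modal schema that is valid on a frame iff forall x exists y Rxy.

This is seriality; the standard corresponding axiom is D: □p → ◇p.

□p → ◇p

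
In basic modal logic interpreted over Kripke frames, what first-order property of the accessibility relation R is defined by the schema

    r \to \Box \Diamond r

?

Suppose r→□◇r is valid. Take Rxy and set V(r)={x}. Then r at x, so □◇r at x, so ◇r at y, so some z with Ryz has r; z=x, i.e. Ryx.

symmetry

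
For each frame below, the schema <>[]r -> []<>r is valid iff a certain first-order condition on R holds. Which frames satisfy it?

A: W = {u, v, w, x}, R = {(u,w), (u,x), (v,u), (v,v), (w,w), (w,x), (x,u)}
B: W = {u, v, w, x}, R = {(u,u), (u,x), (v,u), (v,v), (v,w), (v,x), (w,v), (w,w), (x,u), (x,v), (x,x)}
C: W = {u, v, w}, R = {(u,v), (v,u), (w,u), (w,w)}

none

The schema corresponds to convergence: forall x forall y forall z (Rxy & Rxz -> exists w (Ryw & Rzw)).
A: fails — Ruw and Rux but w and x have no common successor.
B: fails — Rvw and Rvu but w and u have no common successor.
C: fails — Rwu and Rww but u and w have no common successor.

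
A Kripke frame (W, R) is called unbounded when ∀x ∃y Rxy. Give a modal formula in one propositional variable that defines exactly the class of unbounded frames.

□p → ◇p

A defining formula is □p → ◇p (the D axiom).
Suppose □p→◇p is valid. At any x set V(p)=W. Then □p at x, so ◇p at x, so x has a successor.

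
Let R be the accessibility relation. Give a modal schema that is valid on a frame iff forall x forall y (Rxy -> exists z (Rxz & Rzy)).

□□ψ → □ψ

This is density; the standard corresponding axiom is C4: □□ψ → □ψ.
Suppose □□ψ→□ψ is valid. Take Rxy and set V(ψ)={w : xR²w}. Then □□ψ at x, so □ψ at x, so ψ at y, i.e. ∃z(Rxz∧Rzy).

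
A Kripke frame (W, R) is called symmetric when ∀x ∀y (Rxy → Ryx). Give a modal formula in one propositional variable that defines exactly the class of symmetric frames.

ψ → □◇ψ

A defining formula is ψ → □◇ψ (the B axiom).
Suppose ψ→□◇ψ is valid. Take Rxy and set V(ψ)={x}. Then ψ at x, so □◇ψ at x, so ◇ψ at y, so some z with Ryz has ψ; z=x, i.e. Ryx.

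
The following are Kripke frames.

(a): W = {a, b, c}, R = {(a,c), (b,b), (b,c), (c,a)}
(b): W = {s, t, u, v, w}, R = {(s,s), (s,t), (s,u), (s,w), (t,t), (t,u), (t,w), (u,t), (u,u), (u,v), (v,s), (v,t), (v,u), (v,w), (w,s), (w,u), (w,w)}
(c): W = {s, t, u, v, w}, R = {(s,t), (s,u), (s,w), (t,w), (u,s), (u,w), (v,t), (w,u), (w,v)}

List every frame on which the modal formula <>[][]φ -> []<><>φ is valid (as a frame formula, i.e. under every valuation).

The schema corresponds to a generalized confluence (Geach) condition: forall x forall y forall z ((xRy & xRz) -> exists w (y R^2 w & z R^2 w)).
(a): holds.
(b): holds.
(c): fails — sRt, sRw but no w* with tR²w* and wR²w*.
Valid on: (a), (b).

(a), (b)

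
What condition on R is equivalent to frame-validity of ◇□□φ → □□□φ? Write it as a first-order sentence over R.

This is a Sahlqvist (Geach-type) schema ◇^1□^2φ → □^3◇^0φ.
First-order correspondent: ∀x ∀y ∀z ((xRy ∧ xR³z) → ∃w (yR²w ∧ z = w)).

∀x ∀y ∀z ((xRy ∧ xR³z) → ∃w (yR²w ∧ z = w))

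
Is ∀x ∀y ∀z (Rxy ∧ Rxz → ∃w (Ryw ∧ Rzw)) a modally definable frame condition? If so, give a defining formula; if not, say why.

This is a Sahlqvist condition; the .2 axiom ◇□p → □◇p defines it.

Definable; ◇□p → □◇p defines it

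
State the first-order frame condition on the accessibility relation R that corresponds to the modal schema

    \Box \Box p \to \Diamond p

This is a Sahlqvist (Geach-type) schema ◇^0□^2p → □^0◇^1p.
First-order correspondent: \forall x \exists w (x R^2 w \wedge xRw).

\forall x \exists w (x R^2 w \wedge xRw)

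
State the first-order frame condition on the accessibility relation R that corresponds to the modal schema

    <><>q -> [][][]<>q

This is a Sahlqvist (Geach-type) schema ◇^2□^0q → □^3◇^1q.
Minimal-valuation argument: fix x; take any y with xR^2y and any z with xR^3z. Set V(q) to the set of worlds R-reachable from y in exactly 0 steps. Then □^0q holds at y, so the antecedent holds at x; validity forces ◇^1q at z, giving a w with zR^1w and yR^0w.
First-order correspondent: forall x forall y forall z ((x R^2 y & x R^3 z) -> exists w (y = w & zRw)).

forall x forall y forall z ((x R^2 y & x R^3 z) -> exists w (y = w & zRw))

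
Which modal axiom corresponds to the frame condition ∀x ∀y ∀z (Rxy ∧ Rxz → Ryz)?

◇s → □◇s

This is the Euclidean property; the standard corresponding axiom is 5: ◇s → □◇s.
Suppose ◇s→□◇s is valid. Take Rxy, Rxz and set V(s)={y}. Then ◇s at x, so □◇s at x, so ◇s at z, so some w with Rzw has s; w=y, i.e. Rzy. By symmetry of the argument, Ryz.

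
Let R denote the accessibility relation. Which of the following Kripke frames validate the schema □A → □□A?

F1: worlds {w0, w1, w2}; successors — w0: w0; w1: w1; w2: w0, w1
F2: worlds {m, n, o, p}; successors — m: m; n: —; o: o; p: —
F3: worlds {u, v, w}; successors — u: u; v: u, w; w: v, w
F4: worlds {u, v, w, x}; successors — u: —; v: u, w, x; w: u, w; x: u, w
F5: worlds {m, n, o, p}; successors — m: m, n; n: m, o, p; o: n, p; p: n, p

F1, F2, F4

The schema corresponds to transitivity: ∀x ∀y ∀z (Rxy ∧ Ryz → Rxz).
F1: holds.
F2: holds.
F3: fails — Rvw and Rwv but not Rvv.
F4: holds.
F5: fails — Ron and Rno but not Roo.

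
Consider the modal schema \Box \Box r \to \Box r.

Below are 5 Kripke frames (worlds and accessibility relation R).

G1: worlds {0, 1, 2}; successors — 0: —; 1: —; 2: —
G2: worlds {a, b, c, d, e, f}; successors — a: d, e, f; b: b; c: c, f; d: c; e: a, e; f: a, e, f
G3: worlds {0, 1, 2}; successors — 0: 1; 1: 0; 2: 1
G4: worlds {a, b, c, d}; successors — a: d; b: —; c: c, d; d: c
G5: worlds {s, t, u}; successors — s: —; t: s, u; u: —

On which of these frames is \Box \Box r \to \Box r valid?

Frame correspondent (Sahlqvist): \forall x \forall y (Rxy \to \exists z (Rxz \wedge Rzy)) — i.e. density.
G1: condition met.
G2: fails — Rad but no z with Raz and Rzd.
G3: fails — R01 but no z with R0z and Rz1.
G4: fails — Rad but no z with Raz and Rzd.
G5: fails — Rtu but no z with Rtz and Rzu.

G1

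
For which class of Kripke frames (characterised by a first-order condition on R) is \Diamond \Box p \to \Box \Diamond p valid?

Suppose ◇□p→□◇p is valid. Take Rxy, Rxz and set V(p)={w : Ryw}. Then □p at y so ◇□p at x, so □◇p at x, so ◇p at z, giving w with Rzw and Ryw.

Convergence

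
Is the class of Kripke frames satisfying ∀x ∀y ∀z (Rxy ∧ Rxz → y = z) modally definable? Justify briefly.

This is a Sahlqvist condition; the CD axiom ◇p → □p defines it.
Suppose ◇p→□p is valid. Take Rxy, Rxz and set V(p)={y}. Then ◇p at x, so □p at x, so p at z, i.e. z=y.

Yes — defined by ◇p → □p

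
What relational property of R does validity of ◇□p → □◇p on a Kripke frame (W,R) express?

convergence

Suppose ◇□p→□◇p is valid. Take Rxy, Rxz and set V(p)={w : Ryw}. Then □p at y so ◇□p at x, so □◇p at x, so ◇p at z, giving w with Rzw and Ryw.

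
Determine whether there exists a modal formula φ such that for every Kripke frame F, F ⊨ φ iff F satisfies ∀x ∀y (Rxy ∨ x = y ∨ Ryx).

If a class were modally definable it would be closed under disjoint unions (Goldblatt–Thomason).
Take 3 disjoint single-world reflexive frames: each is trivially connected, but their disjoint union has 3 worlds with no edge between distinct components, so it is not connected.
Hence connectedness of R is not modally definable.

No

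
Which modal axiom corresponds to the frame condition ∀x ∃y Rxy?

□ψ → ◇ψ

The condition is seriality. The D schema □ψ → ◇ψ defines it.
Suppose □ψ→◇ψ is valid. At any x set V(ψ)=W. Then □ψ at x, so ◇ψ at x, so x has a successor.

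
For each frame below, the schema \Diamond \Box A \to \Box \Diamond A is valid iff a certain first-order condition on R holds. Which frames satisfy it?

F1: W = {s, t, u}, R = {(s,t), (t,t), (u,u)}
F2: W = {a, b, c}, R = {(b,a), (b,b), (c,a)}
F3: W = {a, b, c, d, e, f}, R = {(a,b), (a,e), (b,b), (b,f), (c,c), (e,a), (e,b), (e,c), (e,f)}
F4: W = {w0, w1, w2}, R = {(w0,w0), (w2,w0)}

F1, F4

The schema corresponds to convergence: \forall x \forall y \forall z (Rxy \wedge Rxz \to \exists w (Ryw \wedge Rzw)).
F1: ✓.
F2: fails — Rba and Rba but a and a have no common successor.
F3: fails — Rbf and Rbf but f and f have no common successor.
F4: ✓.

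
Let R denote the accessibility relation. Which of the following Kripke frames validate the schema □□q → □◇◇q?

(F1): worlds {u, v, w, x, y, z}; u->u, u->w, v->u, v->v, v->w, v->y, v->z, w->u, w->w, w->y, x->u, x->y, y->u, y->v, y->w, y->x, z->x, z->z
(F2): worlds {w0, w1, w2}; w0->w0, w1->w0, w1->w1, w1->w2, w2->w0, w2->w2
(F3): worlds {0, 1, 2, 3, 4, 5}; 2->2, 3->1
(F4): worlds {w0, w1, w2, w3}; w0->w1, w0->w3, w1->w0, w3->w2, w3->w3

(F1), (F2)

This is the axiom for a generalized confluence (Geach) condition; its first-order frame correspondent is ∀x ∀z (xRz → ∃w (xR²w ∧ zR²w)).
(F1): satisfies the condition.
(F2): satisfies the condition.
(F3): fails — 3R1 but no w with 3R²w and 1R²w.
(F4): fails — w3Rw2 but no w with w3R²w and w2R²w.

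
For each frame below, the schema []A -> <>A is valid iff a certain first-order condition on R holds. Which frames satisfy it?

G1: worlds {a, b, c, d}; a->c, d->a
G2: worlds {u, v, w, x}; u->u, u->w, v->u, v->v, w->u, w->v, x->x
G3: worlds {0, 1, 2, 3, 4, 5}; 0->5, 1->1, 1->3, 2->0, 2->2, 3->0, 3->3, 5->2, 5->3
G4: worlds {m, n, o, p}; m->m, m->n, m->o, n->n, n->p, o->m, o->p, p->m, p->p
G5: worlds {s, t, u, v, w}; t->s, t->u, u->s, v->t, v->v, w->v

G2, G4

This is the axiom for seriality; its first-order frame correspondent is forall x exists y Rxy.
G1: fails — world b has no successor.
G2: satisfies the condition.
G3: fails — world 4 has no successor.
G4: satisfies the condition.
G5: fails — world s has no successor.
Valid on: G2, G4.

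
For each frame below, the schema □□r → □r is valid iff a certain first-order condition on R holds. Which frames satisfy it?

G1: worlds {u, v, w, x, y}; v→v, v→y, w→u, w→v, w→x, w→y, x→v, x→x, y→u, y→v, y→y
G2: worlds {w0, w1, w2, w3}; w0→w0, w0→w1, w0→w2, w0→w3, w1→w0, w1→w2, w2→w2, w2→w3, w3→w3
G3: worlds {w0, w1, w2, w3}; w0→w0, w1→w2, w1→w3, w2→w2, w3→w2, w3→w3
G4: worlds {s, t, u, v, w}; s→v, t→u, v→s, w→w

G1, G2, G3

Frame correspondent (Sahlqvist): ∀x ∀y (Rxy → ∃z (Rxz ∧ Rzy)) — i.e. density.
G1: holds.
G2: holds.
G3: holds.
G4: fails — Rtu but no z with Rtz and Rzu.
Valid on: G1, G2, G3.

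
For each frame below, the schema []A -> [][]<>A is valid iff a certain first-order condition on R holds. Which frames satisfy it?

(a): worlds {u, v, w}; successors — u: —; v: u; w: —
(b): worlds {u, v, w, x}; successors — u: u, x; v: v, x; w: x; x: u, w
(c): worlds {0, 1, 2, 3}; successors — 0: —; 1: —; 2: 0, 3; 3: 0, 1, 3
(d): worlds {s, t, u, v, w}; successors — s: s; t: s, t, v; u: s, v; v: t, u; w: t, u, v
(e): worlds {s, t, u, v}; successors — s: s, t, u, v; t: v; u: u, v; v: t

(a)

The schema corresponds to a generalized confluence (Geach) condition: forall x forall z (x R^2 z -> exists w (xRw & zRw)).
(a): ✓.
(b): fails — vR²x but no t with vRt and xRt.
(c): fails — 2R²0 but no w with 2Rw and 0Rw.
(d): fails — vR²s but no w* with vRw* and sRw*.
(e): fails — uR²v but no w with uRw and vRw.
Valid on: (a).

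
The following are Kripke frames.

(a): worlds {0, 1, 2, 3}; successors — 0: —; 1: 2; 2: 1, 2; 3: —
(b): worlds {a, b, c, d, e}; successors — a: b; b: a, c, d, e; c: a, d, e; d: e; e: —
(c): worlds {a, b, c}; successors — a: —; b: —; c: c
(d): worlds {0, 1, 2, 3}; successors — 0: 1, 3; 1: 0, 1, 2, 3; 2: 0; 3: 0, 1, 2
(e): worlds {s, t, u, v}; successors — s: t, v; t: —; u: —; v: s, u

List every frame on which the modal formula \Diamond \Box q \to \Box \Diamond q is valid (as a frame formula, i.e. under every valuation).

The schema corresponds to convergence: \forall x \forall y \forall z (Rxy \wedge Rxz \to \exists w (Ryw \wedge Rzw)).
(a): ✓.
(b): fails — Rbc and Rba but c and a have no common successor.
(c): ✓.
(d): fails — R10 and R12 but 0 and 2 have no common successor.
(e): fails — Rsv and Rst but v and t have no common successor.
Valid on: (a), (c).

(a), (c)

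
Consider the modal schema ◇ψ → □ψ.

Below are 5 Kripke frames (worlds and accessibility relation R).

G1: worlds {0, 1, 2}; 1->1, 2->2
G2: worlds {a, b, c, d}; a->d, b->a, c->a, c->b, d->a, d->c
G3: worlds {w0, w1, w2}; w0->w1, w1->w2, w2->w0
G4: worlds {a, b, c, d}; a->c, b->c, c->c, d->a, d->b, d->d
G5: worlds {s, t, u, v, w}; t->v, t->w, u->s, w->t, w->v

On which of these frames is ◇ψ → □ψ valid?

The schema corresponds to partial functionality: ∀x ∀y ∀z (Rxy ∧ Rxz → y = z).
G1: satisfies the condition.
G2: fails — c sees both a and b.
G3: satisfies the condition.
G4: fails — d sees both a and b.
G5: fails — t sees both v and w.
Valid on: G1, G3.

G1, G3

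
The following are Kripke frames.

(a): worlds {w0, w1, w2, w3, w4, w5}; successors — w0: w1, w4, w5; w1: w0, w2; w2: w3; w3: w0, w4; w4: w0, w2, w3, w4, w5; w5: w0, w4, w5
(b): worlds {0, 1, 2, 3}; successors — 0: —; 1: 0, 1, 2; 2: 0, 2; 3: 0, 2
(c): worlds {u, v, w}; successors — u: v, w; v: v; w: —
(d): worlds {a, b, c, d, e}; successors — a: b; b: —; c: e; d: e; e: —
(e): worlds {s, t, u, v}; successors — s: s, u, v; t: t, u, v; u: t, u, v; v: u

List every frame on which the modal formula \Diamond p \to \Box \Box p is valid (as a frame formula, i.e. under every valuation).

(d)

This is the axiom for a generalized confluence (Geach) condition; its first-order frame correspondent is \forall x \forall y \forall z ((xRy \wedge x R^2 z) \to \exists w (y = w \wedge z = w)).
(a): fails — w0Rw1, w0R²w0 but w1 ≠ w0.
(b): fails — 1R0, 1R²1 but 0 ≠ 1.
(c): fails — uRw, uR²v but w ≠ v.
(d): holds.
(e): fails — sRs, sR²t but s ≠ t.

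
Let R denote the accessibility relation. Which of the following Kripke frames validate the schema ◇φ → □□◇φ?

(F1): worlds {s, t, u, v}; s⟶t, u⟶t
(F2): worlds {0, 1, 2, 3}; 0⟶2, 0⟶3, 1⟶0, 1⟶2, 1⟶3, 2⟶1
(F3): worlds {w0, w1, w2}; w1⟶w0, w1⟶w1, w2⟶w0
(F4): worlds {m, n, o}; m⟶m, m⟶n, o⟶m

The schema corresponds to a generalized confluence (Geach) condition: ∀x ∀y ∀z ((xRy ∧ xR²z) → ∃w (y = w ∧ zRw)).
(F1): holds.
(F2): fails — 1R0, 1R²2 but no w with 0=w and 2Rw.
(F3): fails — w1Rw0, w1R²w0 but no w with w0=w and w0Rw.
(F4): fails — mRm, mR²n but no w with m=w and nRw.
Valid on: (F1).

(F1)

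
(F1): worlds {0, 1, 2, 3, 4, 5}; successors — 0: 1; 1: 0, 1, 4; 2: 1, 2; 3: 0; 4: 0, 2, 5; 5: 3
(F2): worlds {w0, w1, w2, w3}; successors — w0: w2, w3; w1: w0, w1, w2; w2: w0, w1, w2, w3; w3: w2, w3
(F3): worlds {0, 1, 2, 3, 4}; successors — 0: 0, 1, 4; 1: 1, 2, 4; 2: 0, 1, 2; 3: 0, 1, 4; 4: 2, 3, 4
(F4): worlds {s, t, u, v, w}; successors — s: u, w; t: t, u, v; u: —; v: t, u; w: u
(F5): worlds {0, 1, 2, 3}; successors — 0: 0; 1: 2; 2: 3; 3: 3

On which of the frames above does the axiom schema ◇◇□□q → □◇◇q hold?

Frame correspondent (Sahlqvist): ∀x ∀y ∀z ((xR²y ∧ xRz) → ∃w (yR²w ∧ zR²w)) — i.e. a generalized confluence (Geach) condition.
(F1): fails — 1R²5, 1R4 but no w with 5R²w and 4R²w.
(F2): holds.
(F3): holds.
(F4): fails — sR²u, sRu but no w* with uR²w* and uR²w*.
(F5): holds.

(F2), (F3), (F5)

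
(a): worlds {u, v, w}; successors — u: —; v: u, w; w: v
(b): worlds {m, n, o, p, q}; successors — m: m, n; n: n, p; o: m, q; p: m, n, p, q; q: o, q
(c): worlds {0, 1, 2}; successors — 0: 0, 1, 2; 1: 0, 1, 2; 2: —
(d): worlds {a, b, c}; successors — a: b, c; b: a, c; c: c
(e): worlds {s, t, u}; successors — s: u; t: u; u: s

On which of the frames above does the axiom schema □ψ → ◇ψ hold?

(b), (d), (e)

Frame correspondent (Sahlqvist): ∀x ∃y Rxy — i.e. seriality.
(a): fails — world u has no successor.
(b): ✓.
(c): fails — world 2 has no successor.
(d): ✓.
(e): ✓.
Valid on: (b), (d), (e).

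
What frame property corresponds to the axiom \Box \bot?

Emptiness of R

□⊥ is valid iff no world has any successor (otherwise □⊥ fails at any world with one).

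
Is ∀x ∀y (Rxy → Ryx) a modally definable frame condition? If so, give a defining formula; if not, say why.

This is a Sahlqvist condition; the B axiom q → □◇q defines it.
Suppose q→□◇q is valid. Take Rxy and set V(q)={x}. Then q at x, so □◇q at x, so ◇q at y, so some z with Ryz has q; z=x, i.e. Ryx.

Yes, by q → □◇q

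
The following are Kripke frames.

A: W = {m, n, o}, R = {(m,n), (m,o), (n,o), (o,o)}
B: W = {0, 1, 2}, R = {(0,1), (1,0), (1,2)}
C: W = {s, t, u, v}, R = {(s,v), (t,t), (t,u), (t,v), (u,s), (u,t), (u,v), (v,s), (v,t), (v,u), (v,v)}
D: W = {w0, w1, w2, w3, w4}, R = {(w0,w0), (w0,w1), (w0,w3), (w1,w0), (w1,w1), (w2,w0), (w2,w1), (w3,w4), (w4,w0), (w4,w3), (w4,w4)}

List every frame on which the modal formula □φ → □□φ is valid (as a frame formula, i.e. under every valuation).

This is the axiom for transitivity; its first-order frame correspondent is ∀x ∀y ∀z (Rxy ∧ Ryz → Rxz).
A: holds.
B: fails — R01 and R12 but not R02.
C: fails — Ruv and Rvu but not Ruu.
D: fails — Rw1w0 and Rw0w3 but not Rw1w3.
Valid on: A.

A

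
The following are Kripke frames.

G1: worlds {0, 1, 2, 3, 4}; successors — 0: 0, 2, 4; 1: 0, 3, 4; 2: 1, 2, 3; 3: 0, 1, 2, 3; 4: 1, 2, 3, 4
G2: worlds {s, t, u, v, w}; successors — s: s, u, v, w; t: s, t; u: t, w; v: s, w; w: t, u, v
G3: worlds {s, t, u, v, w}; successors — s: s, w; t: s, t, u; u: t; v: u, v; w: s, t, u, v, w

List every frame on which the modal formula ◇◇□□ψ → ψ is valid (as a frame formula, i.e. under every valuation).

G1

Frame correspondent (Sahlqvist): ∀x ∀y (xR²y → ∃w (yR²w ∧ x = w)) — i.e. a generalized confluence (Geach) condition.
G1: satisfies the condition.
G2: fails — vR²w but no w* with wR²w* and v=w*.
G3: fails — sR²v but no w* with vR²w* and s=w*.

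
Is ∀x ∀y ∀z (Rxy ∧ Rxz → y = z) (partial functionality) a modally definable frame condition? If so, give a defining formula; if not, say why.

Yes — defined by ◇q → □q

This is a Sahlqvist condition; the CD axiom ◇q → □q defines it.
Suppose ◇q→□q is valid. Take Rxy, Rxz and set V(q)={y}. Then ◇q at x, so □q at x, so q at z, i.e. z=y.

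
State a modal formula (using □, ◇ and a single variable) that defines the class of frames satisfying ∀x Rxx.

□r → r

This is reflexivity; the standard corresponding axiom is T: □r → r.
Suppose □r→r is valid. At any x set V(r)={w : Rxw}. Then □r holds at x, so r holds at x, i.e. Rxx.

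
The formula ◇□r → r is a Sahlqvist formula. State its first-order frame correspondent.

symmetry: ∀x ∀y (Rxy → Ryx)

Equivalently (dual form): r → □◇r.
Suppose r→□◇r is valid. Take Rxy and set V(r)={x}. Then r at x, so □◇r at x, so ◇r at y, so some z with Ryz has r; z=x, i.e. Ryx.
The converse is a direct semantic check.
Frame condition: ∀x ∀y (Rxy → Ryx).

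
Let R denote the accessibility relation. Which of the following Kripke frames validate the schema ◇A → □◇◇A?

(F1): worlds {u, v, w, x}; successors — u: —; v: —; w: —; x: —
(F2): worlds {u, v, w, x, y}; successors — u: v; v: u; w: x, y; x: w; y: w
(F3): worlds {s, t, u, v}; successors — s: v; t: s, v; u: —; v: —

Frame correspondent (Sahlqvist): ∀x ∀y ∀z ((xRy ∧ xRz) → ∃w (y = w ∧ zR²w)) — i.e. a generalized confluence (Geach) condition.
(F1): holds.
(F2): holds.
(F3): fails — sRv, sRv but no w with v=w and vR²w.
Valid on: (F1), (F2).

(F1), (F2)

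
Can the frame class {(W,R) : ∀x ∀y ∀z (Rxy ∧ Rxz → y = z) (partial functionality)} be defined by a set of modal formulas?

Yes — defined by ◇r → □r

Yes: it is partial functionality, defined by the CD schema ◇r → □r.
Suppose ◇r→□r is valid. Take Rxy, Rxz and set V(r)={y}. Then ◇r at x, so □r at x, so r at z, i.e. z=y.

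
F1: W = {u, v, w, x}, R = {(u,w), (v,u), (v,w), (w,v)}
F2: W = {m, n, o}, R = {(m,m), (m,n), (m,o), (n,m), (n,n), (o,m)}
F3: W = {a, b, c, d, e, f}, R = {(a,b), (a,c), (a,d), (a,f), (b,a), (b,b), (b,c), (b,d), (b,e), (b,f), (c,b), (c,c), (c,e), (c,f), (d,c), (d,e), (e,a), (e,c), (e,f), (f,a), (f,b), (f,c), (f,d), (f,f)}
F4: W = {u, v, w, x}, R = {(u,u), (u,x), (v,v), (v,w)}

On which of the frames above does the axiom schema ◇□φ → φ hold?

F2

The schema corresponds to a generalized confluence (Geach) condition: ∀x ∀y (xRy → ∃w (yRw ∧ x = w)).
F1: fails — uRw but no t with wRt and u=t.
F2: satisfies the condition.
F3: fails — aRc but no w with cRw and a=w.
F4: fails — uRx but no t with xRt and u=t.
Valid on: F2.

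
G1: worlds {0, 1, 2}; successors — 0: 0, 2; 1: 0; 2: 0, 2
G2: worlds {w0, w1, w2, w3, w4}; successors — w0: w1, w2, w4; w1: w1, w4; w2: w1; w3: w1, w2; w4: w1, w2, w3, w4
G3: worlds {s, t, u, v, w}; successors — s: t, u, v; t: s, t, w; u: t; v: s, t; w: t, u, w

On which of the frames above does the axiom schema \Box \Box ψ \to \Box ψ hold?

Frame correspondent (Sahlqvist): \forall x \forall y (Rxy \to \exists z (Rxz \wedge Rzy)) — i.e. density.
G1: ✓.
G2: fails — Rw3w2 but no z with Rw3z and Rzw2.
G3: fails — Rsv but no z with Rsz and Rzv.

G1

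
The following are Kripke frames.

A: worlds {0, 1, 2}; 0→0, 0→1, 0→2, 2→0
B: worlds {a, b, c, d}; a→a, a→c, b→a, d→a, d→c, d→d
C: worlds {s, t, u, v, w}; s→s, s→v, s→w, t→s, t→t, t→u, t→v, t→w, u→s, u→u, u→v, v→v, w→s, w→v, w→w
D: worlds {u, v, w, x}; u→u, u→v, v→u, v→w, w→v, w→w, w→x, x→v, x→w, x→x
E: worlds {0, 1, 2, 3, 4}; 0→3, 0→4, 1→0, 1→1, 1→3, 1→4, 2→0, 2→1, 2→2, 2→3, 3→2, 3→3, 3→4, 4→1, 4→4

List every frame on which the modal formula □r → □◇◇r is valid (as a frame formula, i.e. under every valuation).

Frame correspondent (Sahlqvist): ∀x ∀z (xRz → ∃w (xRw ∧ zR²w)) — i.e. a generalized confluence (Geach) condition.
A: fails — 0R1 but no w with 0Rw and 1R²w.
B: fails — aRc but no w with aRw and cR²w.
C: holds.
D: holds.
E: holds.

C, D, E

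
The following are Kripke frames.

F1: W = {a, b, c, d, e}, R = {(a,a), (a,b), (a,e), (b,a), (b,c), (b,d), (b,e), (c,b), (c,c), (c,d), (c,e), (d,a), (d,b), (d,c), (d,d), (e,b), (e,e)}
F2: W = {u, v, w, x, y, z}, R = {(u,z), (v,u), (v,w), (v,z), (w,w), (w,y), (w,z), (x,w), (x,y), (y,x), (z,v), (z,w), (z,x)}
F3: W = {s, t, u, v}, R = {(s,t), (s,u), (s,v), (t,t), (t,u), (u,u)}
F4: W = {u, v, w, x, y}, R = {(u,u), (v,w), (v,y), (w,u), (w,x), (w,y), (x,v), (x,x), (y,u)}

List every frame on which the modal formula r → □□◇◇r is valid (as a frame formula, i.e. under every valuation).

Frame correspondent (Sahlqvist): ∀x ∀z (xR²z → ∃w (x = w ∧ zR²w)) — i.e. a generalized confluence (Geach) condition.
F1: satisfies the condition.
F2: fails — uR²v but no t with u=t and vR²t.
F3: fails — sR²t but no w with s=w and tR²w.
F4: fails — vR²u but no t with v=t and uR²t.
Valid on: F1.

F1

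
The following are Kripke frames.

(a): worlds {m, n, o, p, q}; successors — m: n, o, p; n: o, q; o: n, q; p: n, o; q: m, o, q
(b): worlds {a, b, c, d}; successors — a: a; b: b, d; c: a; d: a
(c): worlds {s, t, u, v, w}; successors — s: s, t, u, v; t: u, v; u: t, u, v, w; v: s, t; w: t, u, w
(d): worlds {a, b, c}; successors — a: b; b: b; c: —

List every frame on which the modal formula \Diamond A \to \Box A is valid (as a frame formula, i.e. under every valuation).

This is the axiom for partial functionality; its first-order frame correspondent is \forall x \forall y \forall z (Rxy \wedge Rxz \to y = z).
(a): fails — m sees both n and o.
(b): fails — b sees both b and d.
(c): fails — s sees both s and t.
(d): condition met.

(d)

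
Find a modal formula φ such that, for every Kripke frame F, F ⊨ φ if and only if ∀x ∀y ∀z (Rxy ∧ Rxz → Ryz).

◇ψ → □◇ψ

This is the Euclidean property; the standard corresponding axiom is 5: ◇ψ → □◇ψ.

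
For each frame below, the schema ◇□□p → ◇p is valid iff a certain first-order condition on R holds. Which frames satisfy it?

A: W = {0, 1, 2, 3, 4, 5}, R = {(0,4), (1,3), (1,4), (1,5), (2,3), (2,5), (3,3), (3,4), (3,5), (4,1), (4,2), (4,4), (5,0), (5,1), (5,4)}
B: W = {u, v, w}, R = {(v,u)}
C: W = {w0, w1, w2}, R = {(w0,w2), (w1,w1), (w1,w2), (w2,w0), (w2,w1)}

Frame correspondent (Sahlqvist): ∀x ∀y (xRy → ∃w (yR²w ∧ xRw)) — i.e. a generalized confluence (Geach) condition.
A: holds.
B: fails — vRu but no t with uR²t and vRt.
C: holds.

A, C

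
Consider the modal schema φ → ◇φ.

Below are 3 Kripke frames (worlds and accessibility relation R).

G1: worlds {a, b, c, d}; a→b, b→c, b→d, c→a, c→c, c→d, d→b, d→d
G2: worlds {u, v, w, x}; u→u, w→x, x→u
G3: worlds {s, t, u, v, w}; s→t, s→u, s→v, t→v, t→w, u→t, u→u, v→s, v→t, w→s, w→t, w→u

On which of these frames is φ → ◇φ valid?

The schema corresponds to reflexivity: ∀x Rxx.
G1: fails — world a does not see itself.
G2: fails — world v does not see itself.
G3: fails — world s does not see itself.
Valid on no frame.

none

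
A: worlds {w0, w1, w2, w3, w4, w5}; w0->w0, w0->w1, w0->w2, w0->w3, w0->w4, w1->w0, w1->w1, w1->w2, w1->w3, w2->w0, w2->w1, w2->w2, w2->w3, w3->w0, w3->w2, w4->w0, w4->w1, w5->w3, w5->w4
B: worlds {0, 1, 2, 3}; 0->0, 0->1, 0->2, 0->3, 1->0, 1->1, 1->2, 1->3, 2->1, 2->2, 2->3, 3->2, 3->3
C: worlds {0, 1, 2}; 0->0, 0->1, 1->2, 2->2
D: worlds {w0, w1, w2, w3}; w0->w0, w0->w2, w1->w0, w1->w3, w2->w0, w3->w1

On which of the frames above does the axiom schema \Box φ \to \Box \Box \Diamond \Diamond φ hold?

A, B

The schema corresponds to a generalized confluence (Geach) condition: \forall x \forall z (x R^2 z \to \exists w (xRw \wedge z R^2 w)).
A: satisfies the condition.
B: satisfies the condition.
C: fails — 0R²1 but no w with 0Rw and 1R²w.
D: fails — w3R²w0 but no w with w3Rw and w0R²w.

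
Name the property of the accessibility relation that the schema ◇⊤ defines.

◇⊤ holds at w iff w has a successor, so frame-validity of ◇⊤ is exactly seriality. Equivalently via □r → ◇r:
Suppose □r→◇r is valid. At any x set V(r)=W. Then □r at x, so ◇r at x, so x has a successor.

seriality: ∀x ∃y Rxy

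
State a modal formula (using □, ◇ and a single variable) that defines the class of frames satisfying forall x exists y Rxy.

A defining formula is □r → ◇r (the D axiom).
Suppose □r→◇r is valid. At any x set V(r)=W. Then □r at x, so ◇r at x, so x has a successor.

□r → ◇r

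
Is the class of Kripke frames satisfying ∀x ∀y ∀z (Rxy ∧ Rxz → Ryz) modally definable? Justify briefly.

Yes: it is the Euclidean property, defined by the 5 schema ◇p → □◇p.

Yes, by ◇p → □◇p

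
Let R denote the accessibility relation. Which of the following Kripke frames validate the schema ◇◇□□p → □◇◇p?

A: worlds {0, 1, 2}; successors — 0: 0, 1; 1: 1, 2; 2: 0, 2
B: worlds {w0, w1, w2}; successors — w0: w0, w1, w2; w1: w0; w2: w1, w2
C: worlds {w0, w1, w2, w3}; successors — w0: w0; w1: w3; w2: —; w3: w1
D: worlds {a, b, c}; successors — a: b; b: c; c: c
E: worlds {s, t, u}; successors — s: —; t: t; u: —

The schema corresponds to a generalized confluence (Geach) condition: ∀x ∀y ∀z ((xR²y ∧ xRz) → ∃w (yR²w ∧ zR²w)).
A: satisfies the condition.
B: satisfies the condition.
C: fails — w1R²w1, w1Rw3 but no w with w1R²w and w3R²w.
D: satisfies the condition.
E: satisfies the condition.

A, B, D, E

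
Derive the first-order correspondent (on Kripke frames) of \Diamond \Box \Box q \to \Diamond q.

\forall x \forall y (xRy \to \exists w (y R^2 w \wedge xRw))

This is a Sahlqvist (Geach-type) schema ◇^1□^2q → □^0◇^1q.
First-order correspondent: \forall x \forall y (xRy \to \exists w (y R^2 w \wedge xRw)).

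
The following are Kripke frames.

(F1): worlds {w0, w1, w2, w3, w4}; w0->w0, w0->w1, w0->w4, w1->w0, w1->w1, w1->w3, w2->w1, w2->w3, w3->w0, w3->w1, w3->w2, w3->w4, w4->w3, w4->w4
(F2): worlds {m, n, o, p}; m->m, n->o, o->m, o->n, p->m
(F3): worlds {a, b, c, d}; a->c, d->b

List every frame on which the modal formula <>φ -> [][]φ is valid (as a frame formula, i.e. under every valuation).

This is the axiom for a generalized confluence (Geach) condition; its first-order frame correspondent is forall x forall y forall z ((xRy & x R^2 z) -> exists w (y = w & z = w)).
(F1): fails — w0Rw0, w0R²w1 but w0 ≠ w1.
(F2): fails — nRo, nR²m but o ≠ m.
(F3): holds.
Valid on: (F3).

(F3)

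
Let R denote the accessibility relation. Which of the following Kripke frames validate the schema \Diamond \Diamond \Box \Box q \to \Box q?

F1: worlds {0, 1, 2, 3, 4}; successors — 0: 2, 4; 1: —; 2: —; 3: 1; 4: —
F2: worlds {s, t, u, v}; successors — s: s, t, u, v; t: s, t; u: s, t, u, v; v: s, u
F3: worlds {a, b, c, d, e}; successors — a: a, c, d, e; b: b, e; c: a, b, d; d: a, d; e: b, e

F1, F2

This is the axiom for a generalized confluence (Geach) condition; its first-order frame correspondent is \forall x \forall y \forall z ((x R^2 y \wedge xRz) \to \exists w (y R^2 w \wedge z = w)).
F1: satisfies the condition.
F2: satisfies the condition.
F3: fails — aR²b, aRa but no w with bR²w and a=w.
Valid on: F1, F2.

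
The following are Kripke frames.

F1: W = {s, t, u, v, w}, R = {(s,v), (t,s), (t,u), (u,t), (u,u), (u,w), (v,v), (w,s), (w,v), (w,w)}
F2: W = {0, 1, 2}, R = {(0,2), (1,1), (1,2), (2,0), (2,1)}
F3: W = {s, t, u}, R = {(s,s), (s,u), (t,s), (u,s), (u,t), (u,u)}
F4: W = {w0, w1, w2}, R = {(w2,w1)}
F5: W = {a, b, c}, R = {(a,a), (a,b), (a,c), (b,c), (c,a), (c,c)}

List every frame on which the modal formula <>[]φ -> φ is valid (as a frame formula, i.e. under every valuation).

Frame correspondent (Sahlqvist): forall x forall y (Rxy -> Ryx) — i.e. symmetry.
F1: fails — Ruw but not Rwu.
F2: ✓.
F3: fails — Rut but not Rtu.
F4: fails — Rw2w1 but not Rw1w2.
F5: fails — Rbc but not Rcb.

F2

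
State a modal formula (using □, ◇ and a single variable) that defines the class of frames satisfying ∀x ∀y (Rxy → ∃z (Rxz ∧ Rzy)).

□□q → □q

The condition is density. The C4 schema □□q → □q defines it.
Suppose □□q→□q is valid. Take Rxy and set V(q)={w : xR²w}. Then □□q at x, so □q at x, so q at y, i.e. ∃z(Rxz∧Rzy).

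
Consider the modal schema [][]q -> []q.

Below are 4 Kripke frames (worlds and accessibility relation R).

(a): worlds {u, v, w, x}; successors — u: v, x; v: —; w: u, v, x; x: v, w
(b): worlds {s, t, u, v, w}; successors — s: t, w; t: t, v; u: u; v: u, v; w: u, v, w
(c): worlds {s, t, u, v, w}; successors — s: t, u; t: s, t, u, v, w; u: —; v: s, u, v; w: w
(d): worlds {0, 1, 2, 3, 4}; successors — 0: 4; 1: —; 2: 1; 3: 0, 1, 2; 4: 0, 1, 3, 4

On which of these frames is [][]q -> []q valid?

(b), (c)

Frame correspondent (Sahlqvist): forall x forall y (Rxy -> exists z (Rxz & Rzy)) — i.e. density.
(a): fails — Rxw but no z with Rxz and Rzw.
(b): satisfies the condition.
(c): satisfies the condition.
(d): fails — R32 but no z with R3z and Rz2.
Valid on: (b), (c).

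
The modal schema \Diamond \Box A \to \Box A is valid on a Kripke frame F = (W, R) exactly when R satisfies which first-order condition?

the Euclidean property: \forall x \forall y \forall z (Rxy \wedge Rxz \to Ryz)

This is frame-equivalent to ◇A → □◇A (substitute ¬A for A and contrapose).
Suppose ◇A→□◇A is valid. Take Rxy, Rxz and set V(A)={y}. Then ◇A at x, so □◇A at x, so ◇A at z, so some w with Rzw has A; w=y, i.e. Rzy. By symmetry of the argument, Ryz.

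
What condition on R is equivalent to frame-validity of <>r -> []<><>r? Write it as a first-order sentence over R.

This is a Sahlqvist (Geach-type) schema ◇^1□^0r → □^1◇^2r.
Minimal-valuation argument: fix x; take any y with xR^1y and any z with xR^1z. Set V(r) to the set of worlds R-reachable from y in exactly 0 steps. Then □^0r holds at y, so the antecedent holds at x; validity forces ◇^2r at z, giving a w with zR^2w and yR^0w.
First-order correspondent: forall x forall y forall z ((xRy & xRz) -> exists w (y = w & z R^2 w)).

forall x forall y forall z ((xRy & xRz) -> exists w (y = w & z R^2 w))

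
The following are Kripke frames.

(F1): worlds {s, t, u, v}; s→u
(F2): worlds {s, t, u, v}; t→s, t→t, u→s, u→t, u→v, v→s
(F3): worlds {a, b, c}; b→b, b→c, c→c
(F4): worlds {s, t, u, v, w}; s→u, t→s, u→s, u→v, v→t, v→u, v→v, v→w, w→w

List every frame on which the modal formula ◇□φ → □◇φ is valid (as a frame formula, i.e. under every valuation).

Frame correspondent (Sahlqvist): ∀x ∀y ∀z (Rxy ∧ Rxz → ∃w (Ryw ∧ Rzw)) — i.e. convergence.
(F1): fails — Rsu and Rsu but u and u have no common successor.
(F2): fails — Rts and Rts but s and s have no common successor.
(F3): condition met.
(F4): fails — Rvv and Rvt but v and t have no common successor.

(F3)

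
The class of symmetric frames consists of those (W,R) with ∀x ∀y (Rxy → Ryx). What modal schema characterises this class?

A defining formula is ψ → □◇ψ (the B axiom).
Suppose ψ→□◇ψ is valid. Take Rxy and set V(ψ)={x}. Then ψ at x, so □◇ψ at x, so ◇ψ at y, so some z with Ryz has ψ; z=x, i.e. Ryx.

ψ → □◇ψ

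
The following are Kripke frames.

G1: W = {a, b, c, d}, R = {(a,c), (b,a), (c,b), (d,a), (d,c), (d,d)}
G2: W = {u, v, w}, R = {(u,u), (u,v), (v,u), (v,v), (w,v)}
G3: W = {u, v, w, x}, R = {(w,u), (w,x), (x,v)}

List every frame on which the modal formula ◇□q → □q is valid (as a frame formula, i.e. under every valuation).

G2

This is the axiom for the Euclidean property; its first-order frame correspondent is ∀x ∀y ∀z (Rxy ∧ Rxz → Ryz).
G1: fails — Rac and Rac but not Rcc.
G2: condition met.
G3: fails — Rwu and Rwu but not Ruu.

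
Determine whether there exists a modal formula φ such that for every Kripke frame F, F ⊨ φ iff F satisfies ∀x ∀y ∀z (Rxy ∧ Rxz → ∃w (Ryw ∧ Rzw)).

Yes: it is convergence, defined by the .2 schema ◇□q → □◇q.
Suppose ◇□q→□◇q is valid. Take Rxy, Rxz and set V(q)={w : Ryw}. Then □q at y so ◇□q at x, so □◇q at x, so ◇q at z, giving w with Rzw and Ryw.

Yes — defined by ◇□q → □◇q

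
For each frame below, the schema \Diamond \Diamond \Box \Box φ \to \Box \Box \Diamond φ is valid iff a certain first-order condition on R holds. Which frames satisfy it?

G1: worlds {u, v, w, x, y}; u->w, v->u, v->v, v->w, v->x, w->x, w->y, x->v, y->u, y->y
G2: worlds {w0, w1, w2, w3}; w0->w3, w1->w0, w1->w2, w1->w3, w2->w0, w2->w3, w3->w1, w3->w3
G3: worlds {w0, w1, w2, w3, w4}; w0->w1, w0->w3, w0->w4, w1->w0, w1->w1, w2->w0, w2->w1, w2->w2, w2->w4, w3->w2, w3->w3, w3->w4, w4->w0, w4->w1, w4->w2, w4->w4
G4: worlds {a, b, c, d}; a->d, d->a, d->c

This is the axiom for a generalized confluence (Geach) condition; its first-order frame correspondent is \forall x \forall y \forall z ((x R^2 y \wedge x R^2 z) \to \exists w (y R^2 w \wedge zRw)).
G1: fails — uR²y, uR²x but no t with yR²t and xRt.
G2: ✓.
G3: ✓.
G4: fails — aR²a, aR²a but no w with aR²w and aRw.
Valid on: G2, G3.

G2, G3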